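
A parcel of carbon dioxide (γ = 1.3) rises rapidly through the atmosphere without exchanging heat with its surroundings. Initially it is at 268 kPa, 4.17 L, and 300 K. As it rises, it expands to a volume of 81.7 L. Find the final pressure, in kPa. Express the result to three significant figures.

P₂ ≈ 5.60 kPa

Adiabatic: P₁V₁^γ = P₂V₂^γ ⇒ P₂ = P₁ (V₁/V₂)^γ.
P₂ = 268 × (4.17/81.7)^(1.3) = 5.603 kPa.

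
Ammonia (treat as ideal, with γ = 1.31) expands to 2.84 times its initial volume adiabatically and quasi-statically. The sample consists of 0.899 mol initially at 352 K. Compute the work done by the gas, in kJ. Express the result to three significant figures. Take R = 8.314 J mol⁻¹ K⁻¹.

For a reversible adiabat TV^(γ−1) is constant, so T₂ = T₁ (V₁/V₂)^(γ−1).
T₂ = 352 × (1/2.84)^(0.31) = 254.7 K.
Q = 0, so ΔU = W_on_gas = nCᵥΔT with Cᵥ = R/(γ−1) = 26.82 J/(mol·K).
ΔU = 0.899 × 26.82 × (254.7 − 352) = -2346 J.
Work done by the gas = −ΔU = 2346 J.

W ≈ 2.35 kJ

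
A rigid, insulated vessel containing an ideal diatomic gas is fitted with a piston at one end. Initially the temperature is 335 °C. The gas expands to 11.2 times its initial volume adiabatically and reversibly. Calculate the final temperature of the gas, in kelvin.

T₂ ≈ 231 K

Adiabatic: T₁V₁^(γ−1) = T₂V₂^(γ−1) ⇒ T₂ = T₁ (V₁/V₂)^(γ−1).
For a diatomic ideal gas γ = 7/5, so γ−1 = 2/5.
T₁ = 335 °C = 608.1 K.
T₂ = 608.1 × (1/11.2)^(2/5) = 231.4 K.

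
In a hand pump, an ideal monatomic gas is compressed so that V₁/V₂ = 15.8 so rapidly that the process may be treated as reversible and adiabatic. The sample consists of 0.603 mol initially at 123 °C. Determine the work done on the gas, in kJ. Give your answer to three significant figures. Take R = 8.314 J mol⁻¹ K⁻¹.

W ≈ 15.8 kJ

For a reversible adiabat TV^(γ−1) is constant, so T₂ = T₁ (V₁/V₂)^(γ−1).
γ = 5/3 for a monatomic ideal gas, so γ−1 = 2/3.
T₁ = 123 °C = 396.1 K.
T₂ = 396.1 × 15.8^(2/3) = 2494 K.
Q = 0, so ΔU = W_on_gas = nCᵥΔT with Cᵥ = R/(γ−1) = 12.47 J/(mol·K).
ΔU = 0.603 × 12.47 × (2494 − 396.1) = 15780 J.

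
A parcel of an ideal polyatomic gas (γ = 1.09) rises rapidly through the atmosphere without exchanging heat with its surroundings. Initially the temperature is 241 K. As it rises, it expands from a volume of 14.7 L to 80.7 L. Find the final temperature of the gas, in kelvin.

T₂ ≈ 207 K

For a reversible adiabat TV^(γ−1) is constant, so T₂ = T₁ (V₁/V₂)^(γ−1).
T₂ = 241 × (14.7/80.7)^(0.09) = 206.8 K.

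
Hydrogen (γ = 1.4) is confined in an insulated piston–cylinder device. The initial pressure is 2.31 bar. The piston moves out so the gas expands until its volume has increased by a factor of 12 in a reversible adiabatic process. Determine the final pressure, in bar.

Adiabatic: P₁V₁^γ = P₂V₂^γ ⇒ P₂ = P₁ (V₁/V₂)^γ.
P₂ = 2.31 × (1/12)^(1.4) = 0.07125 bar.

P₂ ≈ 0.0712 bar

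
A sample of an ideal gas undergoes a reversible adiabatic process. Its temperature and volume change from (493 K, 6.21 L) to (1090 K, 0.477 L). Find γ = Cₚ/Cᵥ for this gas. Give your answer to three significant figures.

γ ≈ 1.31

TV^(γ−1) = const ⇒ γ − 1 = ln(T₂/T₁) / ln(V₁/V₂).
γ = 1 + ln(1090/493) / ln(6.21/0.477) = 1.309.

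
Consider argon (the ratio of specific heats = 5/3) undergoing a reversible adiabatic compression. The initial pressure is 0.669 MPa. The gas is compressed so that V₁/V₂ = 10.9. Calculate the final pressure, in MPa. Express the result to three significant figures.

Since PV^γ is constant along a reversible adiabat, P₂ = P₁ (V₁/V₂)^γ.
P₂ = 0.669 × 10.9^(5/3) = 35.85 MPa.

P₂ ≈ 35.8 MPa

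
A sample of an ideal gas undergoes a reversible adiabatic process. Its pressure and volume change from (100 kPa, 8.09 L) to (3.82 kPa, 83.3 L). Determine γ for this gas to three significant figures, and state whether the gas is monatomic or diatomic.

γ ≈ 1.40; diatomic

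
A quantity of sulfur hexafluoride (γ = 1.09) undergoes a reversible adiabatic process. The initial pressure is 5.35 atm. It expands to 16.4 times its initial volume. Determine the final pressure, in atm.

P₂ ≈ 0.254 atm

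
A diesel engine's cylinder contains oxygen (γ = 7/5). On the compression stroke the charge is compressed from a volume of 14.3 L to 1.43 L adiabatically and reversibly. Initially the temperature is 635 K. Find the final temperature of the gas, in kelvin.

T₂ ≈ 1600 K

For a reversible adiabat TV^(γ−1) is constant, so T₂ = T₁ (V₁/V₂)^(γ−1).
T₂ = 635 × (14.3/1.43)^(2/5) = 1595 K.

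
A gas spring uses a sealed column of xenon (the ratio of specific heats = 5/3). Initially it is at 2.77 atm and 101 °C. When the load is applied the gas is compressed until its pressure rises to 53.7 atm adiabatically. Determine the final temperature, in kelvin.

T₂ ≈ 1220 K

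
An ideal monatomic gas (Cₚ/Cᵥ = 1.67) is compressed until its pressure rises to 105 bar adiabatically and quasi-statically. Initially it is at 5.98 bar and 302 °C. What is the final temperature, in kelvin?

Adiabatic: T₂/T₁ = (P₂/P₁)^((γ−1)/γ).
T₁ = 302 °C = 575.1 K.
T₂ = 575.1 × (105/5.98)^(0.401) = 1816 K.

T₂ ≈ 1820 K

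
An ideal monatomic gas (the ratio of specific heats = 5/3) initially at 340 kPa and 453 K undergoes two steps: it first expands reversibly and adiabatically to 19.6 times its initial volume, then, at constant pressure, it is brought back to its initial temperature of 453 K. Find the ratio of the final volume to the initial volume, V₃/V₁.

V₃/V₁ ≈ 142

Adiabatic step: V₂/V₁ = 19.6; T₂ = T₁·(1/19.6)^(2/3) = 62.32 K.
Isobaric step: V₃/V₂ = T₃/T₂ = 453/62.32.
V₃/V₁ = (V₂/V₁)(V₃/V₂) = 19.6 × (453/62.32) = 142.5.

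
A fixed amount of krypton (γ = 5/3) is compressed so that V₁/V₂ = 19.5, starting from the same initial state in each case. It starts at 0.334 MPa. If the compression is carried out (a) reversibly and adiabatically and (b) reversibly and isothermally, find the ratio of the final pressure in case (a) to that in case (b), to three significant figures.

Isothermal: P_b = P₁(V₁/V₂) = 0.334×19.5.
Adiabatic: P_a = P₁(V₁/V₂)^γ = 0.334×19.5^(5/3).
P_a/P_b = (V₁/V₂)^(γ−1) = 19.5^(2/3) = 7.245.

P_adiabatic / P_isothermal ≈ 7.24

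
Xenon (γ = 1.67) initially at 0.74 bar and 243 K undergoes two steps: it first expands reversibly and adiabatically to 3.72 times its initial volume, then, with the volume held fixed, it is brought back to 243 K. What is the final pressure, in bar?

P₃ ≈ 0.199 bar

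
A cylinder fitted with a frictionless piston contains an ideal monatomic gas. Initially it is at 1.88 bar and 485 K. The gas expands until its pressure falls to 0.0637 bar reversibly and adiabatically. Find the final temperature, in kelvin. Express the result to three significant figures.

Along an adiabat T P^((1−γ)/γ) is constant, so T₂ = T₁ (P₂/P₁)^((γ−1)/γ).
For a monatomic ideal gas γ = 5/3, so (γ−1)/γ = 2/5.
T₂ = 485 × (0.0637/1.88)^(2/5) = 125.2 K.

T₂ ≈ 125 K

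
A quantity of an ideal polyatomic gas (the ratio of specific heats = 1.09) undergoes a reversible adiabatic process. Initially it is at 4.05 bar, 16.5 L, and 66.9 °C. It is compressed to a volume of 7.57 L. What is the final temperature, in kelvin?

T₂ ≈ 365 K

For a reversible adiabat TV^(γ−1) is constant, so T₂ = T₁ (V₁/V₂)^(γ−1).
T₁ = 66.9 °C = 340 K.
T₂ = 340 × (16.5/7.57)^(0.09) = 364.8 K.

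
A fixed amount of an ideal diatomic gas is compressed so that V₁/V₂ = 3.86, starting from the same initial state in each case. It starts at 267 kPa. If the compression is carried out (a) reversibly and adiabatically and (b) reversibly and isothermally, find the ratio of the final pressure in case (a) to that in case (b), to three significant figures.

For a diatomic ideal gas γ = 7/5.
Isothermal: P_b = P₁(V₁/V₂) = 267×3.86.
Adiabatic: P_a = P₁(V₁/V₂)^γ = 267×3.86^(7/5).
P_a/P_b = (V₁/V₂)^(γ−1) = 3.86^(2/5) = 1.716.

P_adiabatic / P_isothermal ≈ 1.72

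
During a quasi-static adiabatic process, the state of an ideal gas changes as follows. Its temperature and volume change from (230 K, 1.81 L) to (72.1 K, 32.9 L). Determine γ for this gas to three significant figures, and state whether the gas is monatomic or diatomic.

γ ≈ 1.40; diatomic

TV^(γ−1) = const ⇒ γ − 1 = ln(T₂/T₁) / ln(V₁/V₂).
γ = 1 + ln(72.1/230) / ln(1.81/32.9) = 1.4.
γ ≈ 1.40 is close to 7/5, so the gas is diatomic.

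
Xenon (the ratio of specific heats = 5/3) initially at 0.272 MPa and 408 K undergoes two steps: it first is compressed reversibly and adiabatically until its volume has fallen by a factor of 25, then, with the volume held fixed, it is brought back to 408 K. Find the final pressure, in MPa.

P₃ ≈ 6.80 MPa

Adiabatic step (PV^γ = const): P₂ = 0.272×25^(5/3) = 58.14 MPa; T₂ = 408×25^(2/3) = 3488 K.
Isochoric: P₃ = P₂(T₃/T₂) = 58.14 × (408/3488) = 6.8 MPa.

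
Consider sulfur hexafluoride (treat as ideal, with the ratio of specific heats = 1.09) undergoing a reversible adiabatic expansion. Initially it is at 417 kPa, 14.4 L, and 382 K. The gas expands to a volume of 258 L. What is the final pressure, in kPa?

P₂ ≈ 18.0 kPa

Since PV^γ is constant along a reversible adiabat, P₂ = P₁ (V₁/V₂)^γ.
P₂ = 417 × (14.4/258)^(1.09) = 17.95 kPa.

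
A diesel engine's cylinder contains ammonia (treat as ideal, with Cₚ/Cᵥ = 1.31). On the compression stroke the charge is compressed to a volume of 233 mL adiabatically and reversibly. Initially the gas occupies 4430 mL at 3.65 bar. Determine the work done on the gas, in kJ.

P₂ = P₁(V₁/V₂)^γ = 3.65×(4430/233)^(1.31) = 172.9 bar.
For a reversible adiabat, W_by_gas = (P₁V₁ − P₂V₂)/(γ−1).
W_by = (365000×0.00443 − 1.729×10^7×0.000233) / (0.31) = -7781 J.
W_on_gas = −W_by = 7781 J.

W ≈ 7.78 kJ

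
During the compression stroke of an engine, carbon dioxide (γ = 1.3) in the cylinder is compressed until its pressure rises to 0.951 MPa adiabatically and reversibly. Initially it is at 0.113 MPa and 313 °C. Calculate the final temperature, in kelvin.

Along an adiabat T P^((1−γ)/γ) is constant, so T₂ = T₁ (P₂/P₁)^((γ−1)/γ).
T₁ = 313 °C = 586.1 K.
T₂ = 586.1 × (0.951/0.113)^(0.231) = 958.3 K.

T₂ ≈ 958 K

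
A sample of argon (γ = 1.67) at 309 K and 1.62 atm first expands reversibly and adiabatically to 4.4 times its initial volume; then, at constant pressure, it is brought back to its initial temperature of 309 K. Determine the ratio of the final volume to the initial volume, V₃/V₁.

Adiabatic step: V₂/V₁ = 4.4; T₂ = T₁·(1/4.4)^(0.67) = 114.5 K.
Isobaric step: V₃/V₂ = T₃/T₂ = 309/114.5.
V₃/V₁ = (V₂/V₁)(V₃/V₂) = 4.4 × (309/114.5) = 11.87.

V₃/V₁ ≈ 11.9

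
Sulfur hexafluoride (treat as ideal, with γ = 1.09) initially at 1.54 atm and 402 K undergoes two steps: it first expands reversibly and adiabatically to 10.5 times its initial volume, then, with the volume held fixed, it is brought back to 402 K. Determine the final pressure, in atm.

Adiabatic step (PV^γ = const): P₂ = 1.54×(1/10.5)^(1.09) = 0.1187 atm; T₂ = 402×(1/10.5)^(0.09) = 325.3 K.
Isochoric: P₃ = P₂(T₃/T₂) = 0.1187 × (402/325.3) = 0.1467 atm.

P₃ ≈ 0.147 atm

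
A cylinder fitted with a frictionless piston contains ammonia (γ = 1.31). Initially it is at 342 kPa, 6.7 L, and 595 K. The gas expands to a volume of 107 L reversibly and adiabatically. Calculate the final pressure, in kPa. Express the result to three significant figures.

Adiabatic: P₁V₁^γ = P₂V₂^γ ⇒ P₂ = P₁ (V₁/V₂)^γ.
P₂ = 342 × (6.7/107)^(1.31) = 9.072 kPa.

P₂ ≈ 9.07 kPa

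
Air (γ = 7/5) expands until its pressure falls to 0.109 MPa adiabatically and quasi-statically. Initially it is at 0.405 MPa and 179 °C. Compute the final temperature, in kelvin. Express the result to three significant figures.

T₂ ≈ 311 K

Along an adiabat T P^((1−γ)/γ) is constant, so T₂ = T₁ (P₂/P₁)^((γ−1)/γ).
T₁ = 179 °C = 452.1 K.
T₂ = 452.1 × (0.109/0.405)^(2/7) = 310.8 K.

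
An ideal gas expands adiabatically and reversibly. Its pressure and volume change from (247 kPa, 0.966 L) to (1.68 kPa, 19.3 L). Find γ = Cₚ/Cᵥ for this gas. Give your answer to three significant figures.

γ ≈ 1.67

PV^γ = const ⇒ γ = ln(P₂/P₁) / ln(V₁/V₂).
γ = ln(1.68/247) / ln(0.966/19.3) = 1.666.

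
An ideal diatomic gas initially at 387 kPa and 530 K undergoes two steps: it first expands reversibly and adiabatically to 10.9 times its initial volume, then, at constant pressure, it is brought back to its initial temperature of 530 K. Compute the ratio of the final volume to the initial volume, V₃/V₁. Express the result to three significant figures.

V₃/V₁ ≈ 28.3

For a diatomic ideal gas γ = 7/5.
Adiabatic step: V₂/V₁ = 10.9; T₂ = T₁·(1/10.9)^(2/5) = 203.8 K.
Isobaric step: V₃/V₂ = T₃/T₂ = 530/203.8.
V₃/V₁ = (V₂/V₁)(V₃/V₂) = 10.9 × (530/203.8) = 28.34.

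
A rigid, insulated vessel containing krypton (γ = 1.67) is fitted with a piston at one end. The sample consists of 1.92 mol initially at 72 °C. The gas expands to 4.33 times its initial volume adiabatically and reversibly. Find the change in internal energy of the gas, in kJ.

Adiabatic: T₁V₁^(γ−1) = T₂V₂^(γ−1) ⇒ T₂ = T₁ (V₁/V₂)^(γ−1).
T₁ = 72 °C = 345.1 K.
T₂ = 345.1 × (1/4.33)^(0.67) = 129.3 K.
Q = 0, so ΔU = W_on_gas = nCᵥΔT with Cᵥ = R/(γ−1) = 12.41 J/(mol·K).
ΔU = 1.92 × 12.41 × (129.3 − 345.1) = -5143 J.

ΔU ≈ -5.14 kJ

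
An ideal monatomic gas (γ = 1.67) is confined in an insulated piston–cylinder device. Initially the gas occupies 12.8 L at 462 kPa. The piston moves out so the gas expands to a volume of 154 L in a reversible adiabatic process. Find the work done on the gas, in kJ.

W ≈ -7.16 kJ

P₂ = P₁(V₁/V₂)^γ = 462×(12.8/154)^(1.67) = 7.253 kPa.
For a reversible adiabat, W_by_gas = (P₁V₁ − P₂V₂)/(γ−1).
W_by = (462000×0.0128 − 7253×0.154) / (0.67) = 7159 J.
W_on_gas = −W_by = -7159 J.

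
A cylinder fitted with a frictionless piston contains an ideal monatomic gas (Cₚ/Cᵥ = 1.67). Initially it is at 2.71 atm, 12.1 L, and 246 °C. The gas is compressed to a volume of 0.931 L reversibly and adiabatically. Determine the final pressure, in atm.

Since PV^γ is constant along a reversible adiabat, P₂ = P₁ (V₁/V₂)^γ.
P₂ = 2.71 × (12.1/0.931)^(1.67) = 196.4 atm.

P₂ ≈ 196 atm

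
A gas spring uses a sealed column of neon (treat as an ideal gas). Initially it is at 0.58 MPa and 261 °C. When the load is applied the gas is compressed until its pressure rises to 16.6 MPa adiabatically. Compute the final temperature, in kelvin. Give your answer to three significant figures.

T₂ ≈ 2040 K

Adiabatic: T₂/T₁ = (P₂/P₁)^((γ−1)/γ).
For a monatomic ideal gas γ = 5/3, so (γ−1)/γ = 2/5.
T₁ = 261 °C = 534.1 K.
T₂ = 534.1 × (16.6/0.58)^(2/5) = 2043 K.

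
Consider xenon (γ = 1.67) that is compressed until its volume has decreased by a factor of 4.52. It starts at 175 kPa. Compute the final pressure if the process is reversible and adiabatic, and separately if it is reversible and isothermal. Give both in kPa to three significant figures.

Isothermal: P₂ = P₁(V₁/V₂) = 175×4.52 = 791 kPa.
Adiabatic: P₂ = P₁(V₁/V₂)^γ = 175×4.52^(1.67) = 2173 kPa.

adiabatic: 2170 kPa; isothermal: 791 kPa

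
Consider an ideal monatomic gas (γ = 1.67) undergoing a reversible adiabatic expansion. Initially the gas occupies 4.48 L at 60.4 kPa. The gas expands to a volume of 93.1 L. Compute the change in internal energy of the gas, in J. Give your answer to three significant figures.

P₂ = P₁(V₁/V₂)^γ = 60.4×(4.48/93.1)^(1.67) = 0.3806 kPa.
For a reversible adiabat, W_by_gas = (P₁V₁ − P₂V₂)/(γ−1).
W_by = (60400×0.00448 − 380.6×0.0931) / (0.67) = 351 J.
Q = 0 ⇒ ΔU = −W_by = -351 J.

ΔU ≈ -351 J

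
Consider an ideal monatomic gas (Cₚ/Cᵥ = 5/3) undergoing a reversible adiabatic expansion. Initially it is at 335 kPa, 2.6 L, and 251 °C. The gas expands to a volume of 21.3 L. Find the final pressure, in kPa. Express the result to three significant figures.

P₂ ≈ 10.1 kPa

Adiabatic: P₁V₁^γ = P₂V₂^γ ⇒ P₂ = P₁ (V₁/V₂)^γ.
P₂ = 335 × (2.6/21.3)^(5/3) = 10.06 kPa.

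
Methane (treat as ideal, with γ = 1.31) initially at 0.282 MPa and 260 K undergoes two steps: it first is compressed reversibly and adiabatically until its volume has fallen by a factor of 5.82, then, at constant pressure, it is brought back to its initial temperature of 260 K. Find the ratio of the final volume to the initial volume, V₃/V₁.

V₃/V₁ ≈ 0.0995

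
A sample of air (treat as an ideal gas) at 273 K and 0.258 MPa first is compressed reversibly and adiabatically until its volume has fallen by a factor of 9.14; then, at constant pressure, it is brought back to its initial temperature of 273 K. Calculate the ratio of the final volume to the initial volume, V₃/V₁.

For a diatomic ideal gas γ = 7/5.
Adiabatic step: V₂/V₁ = 0.1094; T₂ = T₁·9.14^(2/5) = 661.5 K.
Isobaric step: V₃/V₂ = T₃/T₂ = 273/661.5.
V₃/V₁ = (V₂/V₁)(V₃/V₂) = 0.1094 × (273/661.5) = 0.04515.

V₃/V₁ ≈ 0.0452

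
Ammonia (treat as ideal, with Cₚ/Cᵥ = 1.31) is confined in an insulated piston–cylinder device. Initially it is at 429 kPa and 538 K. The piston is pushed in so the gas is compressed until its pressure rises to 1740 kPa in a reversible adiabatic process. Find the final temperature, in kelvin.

Along an adiabat T P^((1−γ)/γ) is constant, so T₂ = T₁ (P₂/P₁)^((γ−1)/γ).
T₂ = 538 × (1740/429)^(0.237) = 749.3 K.

T₂ ≈ 749 K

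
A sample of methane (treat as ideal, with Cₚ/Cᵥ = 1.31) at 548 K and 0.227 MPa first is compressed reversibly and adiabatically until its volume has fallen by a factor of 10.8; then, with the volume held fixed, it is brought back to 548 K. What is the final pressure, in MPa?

Adiabatic step (PV^γ = const): P₂ = 0.227×10.8^(1.31) = 5.126 MPa; T₂ = 548×10.8^(0.31) = 1146 K.
Isochoric: P₃ = P₂(T₃/T₂) = 5.126 × (548/1146) = 2.452 MPa.

P₃ ≈ 2.45 MPa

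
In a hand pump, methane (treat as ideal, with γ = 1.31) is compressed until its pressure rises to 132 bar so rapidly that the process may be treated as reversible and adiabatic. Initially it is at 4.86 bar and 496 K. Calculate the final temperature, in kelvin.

Along an adiabat T P^((1−γ)/γ) is constant, so T₂ = T₁ (P₂/P₁)^((γ−1)/γ).
T₂ = 496 × (132/4.86)^(0.237) = 1083 K.

T₂ ≈ 1080 K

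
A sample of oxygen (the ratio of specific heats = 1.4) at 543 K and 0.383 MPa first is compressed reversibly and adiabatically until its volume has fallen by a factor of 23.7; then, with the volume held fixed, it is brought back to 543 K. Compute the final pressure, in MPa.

Adiabatic step (PV^γ = const): P₂ = 0.383×23.7^(1.4) = 32.2 MPa; T₂ = 543×23.7^(0.4) = 1926 K.
Isochoric: P₃ = P₂(T₃/T₂) = 32.2 × (543/1926) = 9.077 MPa.

P₃ ≈ 9.08 MPa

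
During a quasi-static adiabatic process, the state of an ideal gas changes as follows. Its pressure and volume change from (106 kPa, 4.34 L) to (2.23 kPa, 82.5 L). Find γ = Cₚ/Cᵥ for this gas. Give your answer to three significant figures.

γ ≈ 1.31

PV^γ = const ⇒ γ = ln(P₂/P₁) / ln(V₁/V₂).
γ = ln(2.23/106) / ln(4.34/82.5) = 1.311.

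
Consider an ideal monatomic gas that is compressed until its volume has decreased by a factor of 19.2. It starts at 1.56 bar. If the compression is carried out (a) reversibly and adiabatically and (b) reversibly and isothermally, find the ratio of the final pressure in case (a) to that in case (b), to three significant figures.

P_adiabatic / P_isothermal ≈ 7.17

For a monatomic ideal gas γ = 5/3.
Isothermal: P_b = P₁(V₁/V₂) = 1.56×19.2.
Adiabatic: P_a = P₁(V₁/V₂)^γ = 1.56×19.2^(5/3).
P_a/P_b = (V₁/V₂)^(γ−1) = 19.2^(2/3) = 7.17.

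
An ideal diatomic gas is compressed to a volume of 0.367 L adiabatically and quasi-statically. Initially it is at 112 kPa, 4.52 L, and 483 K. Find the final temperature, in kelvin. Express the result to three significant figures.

T₂ ≈ 1320 K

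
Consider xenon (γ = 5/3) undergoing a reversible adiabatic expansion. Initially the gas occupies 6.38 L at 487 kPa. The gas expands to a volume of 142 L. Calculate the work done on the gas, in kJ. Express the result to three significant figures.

P₂ = P₁(V₁/V₂)^γ = 487×(6.38/142)^(5/3) = 2.765 kPa.
For a reversible adiabat, W_by_gas = (P₁V₁ − P₂V₂)/(γ−1).
W_by = (487000×0.00638 − 2765×0.142) / (2/3) = 4072 J.
W_on_gas = −W_by = -4072 J.

W ≈ -4.07 kJ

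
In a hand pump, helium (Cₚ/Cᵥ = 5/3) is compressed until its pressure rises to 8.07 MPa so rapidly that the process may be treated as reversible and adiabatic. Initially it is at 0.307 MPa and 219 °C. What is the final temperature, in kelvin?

T₂ ≈ 1820 K

Adiabatic: T₂/T₁ = (P₂/P₁)^((γ−1)/γ).
T₁ = 219 °C = 492.1 K.
T₂ = 492.1 × (8.07/0.307)^(2/5) = 1820 K.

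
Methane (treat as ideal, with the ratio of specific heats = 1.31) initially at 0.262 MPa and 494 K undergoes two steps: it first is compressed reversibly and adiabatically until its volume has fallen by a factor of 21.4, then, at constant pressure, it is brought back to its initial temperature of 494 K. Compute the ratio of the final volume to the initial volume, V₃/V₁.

V₃/V₁ ≈ 0.0181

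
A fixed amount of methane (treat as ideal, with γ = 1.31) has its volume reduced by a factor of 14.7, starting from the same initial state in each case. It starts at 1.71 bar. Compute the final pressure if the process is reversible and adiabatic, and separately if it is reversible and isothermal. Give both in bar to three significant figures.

adiabatic: 57.8 bar; isothermal: 25.1 bar

Isothermal: P₂ = P₁(V₁/V₂) = 1.71×14.7 = 25.14 bar.
Adiabatic: P₂ = P₁(V₁/V₂)^γ = 1.71×14.7^(1.31) = 57.83 bar.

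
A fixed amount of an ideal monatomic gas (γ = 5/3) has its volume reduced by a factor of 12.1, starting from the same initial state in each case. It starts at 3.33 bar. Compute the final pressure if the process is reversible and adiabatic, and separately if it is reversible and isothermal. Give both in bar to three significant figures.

Isothermal: P₂ = P₁(V₁/V₂) = 3.33×12.1 = 40.29 bar.
Adiabatic: P₂ = P₁(V₁/V₂)^γ = 3.33×12.1^(5/3) = 212.4 bar.

adiabatic: 212 bar; isothermal: 40.3 bar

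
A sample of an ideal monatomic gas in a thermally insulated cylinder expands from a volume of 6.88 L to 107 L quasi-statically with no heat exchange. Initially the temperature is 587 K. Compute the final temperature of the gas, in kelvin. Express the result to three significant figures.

Adiabatic: T₁V₁^(γ−1) = T₂V₂^(γ−1) ⇒ T₂ = T₁ (V₁/V₂)^(γ−1).
For a monatomic ideal gas γ = 5/3, so γ−1 = 2/3.
T₂ = 587 × (6.88/107)^(2/3) = 94.21 K.

T₂ ≈ 94.2 K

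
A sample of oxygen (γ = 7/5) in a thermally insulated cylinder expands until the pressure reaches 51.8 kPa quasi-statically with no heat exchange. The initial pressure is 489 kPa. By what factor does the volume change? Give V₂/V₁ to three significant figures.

V₂/V₁ ≈ 4.97

From PV^γ = const, V₂/V₁ = (P₁/P₂)^(1/γ).
V₂/V₁ = (489/51.8)^(5/7) = 4.971.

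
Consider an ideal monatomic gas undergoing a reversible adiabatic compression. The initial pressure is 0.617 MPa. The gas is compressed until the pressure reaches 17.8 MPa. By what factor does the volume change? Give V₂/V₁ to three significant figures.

From PV^γ = const, V₂/V₁ = (P₁/P₂)^(1/γ).
For a monatomic ideal gas γ = 5/3.
V₂/V₁ = (0.617/17.8)^(3/5) = 0.133.

V₂/V₁ ≈ 0.133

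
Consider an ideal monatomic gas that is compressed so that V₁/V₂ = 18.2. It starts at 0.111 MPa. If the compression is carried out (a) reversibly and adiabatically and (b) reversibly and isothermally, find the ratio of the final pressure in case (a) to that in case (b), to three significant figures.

P_adiabatic / P_isothermal ≈ 6.92

For a monatomic ideal gas γ = 5/3.
Isothermal: P_b = P₁(V₁/V₂) = 0.111×18.2.
Adiabatic: P_a = P₁(V₁/V₂)^γ = 0.111×18.2^(5/3).
P_a/P_b = (V₁/V₂)^(γ−1) = 18.2^(2/3) = 6.919.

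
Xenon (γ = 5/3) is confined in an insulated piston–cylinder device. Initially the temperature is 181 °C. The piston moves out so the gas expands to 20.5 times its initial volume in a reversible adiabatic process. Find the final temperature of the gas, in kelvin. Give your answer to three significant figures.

T₂ ≈ 60.6 K

For a reversible adiabat TV^(γ−1) is constant, so T₂ = T₁ (V₁/V₂)^(γ−1).
T₁ = 181 °C = 454.1 K.
T₂ = 454.1 × (1/20.5)^(2/3) = 60.63 K.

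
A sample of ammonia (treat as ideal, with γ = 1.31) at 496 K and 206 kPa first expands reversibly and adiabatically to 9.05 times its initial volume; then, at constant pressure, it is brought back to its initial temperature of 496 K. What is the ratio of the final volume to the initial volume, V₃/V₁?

V₃/V₁ ≈ 17.9

Adiabatic step: V₂/V₁ = 9.05; T₂ = T₁·(1/9.05)^(0.31) = 250.6 K.
Isobaric step: V₃/V₂ = T₃/T₂ = 496/250.6.
V₃/V₁ = (V₂/V₁)(V₃/V₂) = 9.05 × (496/250.6) = 17.91.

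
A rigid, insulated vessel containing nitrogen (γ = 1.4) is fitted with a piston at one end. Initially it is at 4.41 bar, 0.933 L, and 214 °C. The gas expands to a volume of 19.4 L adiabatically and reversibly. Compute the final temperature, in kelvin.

Adiabatic: T₁V₁^(γ−1) = T₂V₂^(γ−1) ⇒ T₂ = T₁ (V₁/V₂)^(γ−1).
T₁ = 214 °C = 487.1 K.
T₂ = 487.1 × (0.933/19.4)^(0.4) = 144.7 K.

T₂ ≈ 145 K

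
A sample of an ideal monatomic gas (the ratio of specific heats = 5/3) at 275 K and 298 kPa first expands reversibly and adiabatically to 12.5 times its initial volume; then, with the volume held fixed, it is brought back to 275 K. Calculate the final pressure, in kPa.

P₃ ≈ 23.8 kPa

Adiabatic step (PV^γ = const): P₂ = 298×(1/12.5)^(5/3) = 4.426 kPa; T₂ = 275×(1/12.5)^(2/3) = 51.06 K.
Isochoric: P₃ = P₂(T₃/T₂) = 4.426 × (275/51.06) = 23.84 kPa.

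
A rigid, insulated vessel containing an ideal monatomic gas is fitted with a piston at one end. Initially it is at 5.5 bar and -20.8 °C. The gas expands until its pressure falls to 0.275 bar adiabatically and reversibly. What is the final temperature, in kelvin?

T₂ ≈ 76.1 K

Along an adiabat T P^((1−γ)/γ) is constant, so T₂ = T₁ (P₂/P₁)^((γ−1)/γ).
For a monatomic ideal gas γ = 5/3, so (γ−1)/γ = 2/5.
T₁ = -20.8 °C = 252.3 K.
T₂ = 252.3 × (0.275/5.5)^(2/5) = 76.14 K.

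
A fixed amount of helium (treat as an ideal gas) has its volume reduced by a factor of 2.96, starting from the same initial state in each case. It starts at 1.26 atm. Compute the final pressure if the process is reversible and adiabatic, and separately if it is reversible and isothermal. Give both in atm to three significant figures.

For a monatomic ideal gas γ = 5/3.
Isothermal: P₂ = P₁(V₁/V₂) = 1.26×2.96 = 3.73 atm.
Adiabatic: P₂ = P₁(V₁/V₂)^γ = 1.26×2.96^(5/3) = 7.689 atm.

adiabatic: 7.69 atm; isothermal: 3.73 atm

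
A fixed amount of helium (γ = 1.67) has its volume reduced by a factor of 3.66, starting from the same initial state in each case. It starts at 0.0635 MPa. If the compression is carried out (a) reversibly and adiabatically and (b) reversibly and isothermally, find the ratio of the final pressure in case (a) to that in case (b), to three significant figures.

Isothermal: P_b = P₁(V₁/V₂) = 0.0635×3.66.
Adiabatic: P_a = P₁(V₁/V₂)^γ = 0.0635×3.66^(1.67).
P_a/P_b = (V₁/V₂)^(γ−1) = 3.66^(0.67) = 2.385.

P_adiabatic / P_isothermal ≈ 2.39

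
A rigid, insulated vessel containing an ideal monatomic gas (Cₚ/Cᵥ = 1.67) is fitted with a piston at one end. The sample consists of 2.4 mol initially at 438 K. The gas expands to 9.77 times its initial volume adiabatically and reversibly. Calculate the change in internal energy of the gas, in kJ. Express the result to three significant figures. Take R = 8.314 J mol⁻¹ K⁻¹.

For a reversible adiabat TV^(γ−1) is constant, so T₂ = T₁ (V₁/V₂)^(γ−1).
T₂ = 438 × (1/9.77)^(0.67) = 95.11 K.
Q = 0, so ΔU = W_on_gas = nCᵥΔT with Cᵥ = R/(γ−1) = 12.41 J/(mol·K).
ΔU = 2.4 × 12.41 × (95.11 − 438) = -10210 J.

ΔU ≈ -10.2 kJ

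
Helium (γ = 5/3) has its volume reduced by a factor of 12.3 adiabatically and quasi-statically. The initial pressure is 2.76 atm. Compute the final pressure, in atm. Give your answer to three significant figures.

Adiabatic: P₁V₁^γ = P₂V₂^γ ⇒ P₂ = P₁ (V₁/V₂)^γ.
P₂ = 2.76 × 12.3^(5/3) = 180.9 atm.

P₂ ≈ 181 atm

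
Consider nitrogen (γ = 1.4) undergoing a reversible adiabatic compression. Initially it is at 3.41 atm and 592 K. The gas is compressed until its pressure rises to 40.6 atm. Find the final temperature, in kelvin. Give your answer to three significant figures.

T₂ ≈ 1200 K

Along an adiabat T P^((1−γ)/γ) is constant, so T₂ = T₁ (P₂/P₁)^((γ−1)/γ).
T₂ = 592 × (40.6/3.41)^(0.286) = 1201 K.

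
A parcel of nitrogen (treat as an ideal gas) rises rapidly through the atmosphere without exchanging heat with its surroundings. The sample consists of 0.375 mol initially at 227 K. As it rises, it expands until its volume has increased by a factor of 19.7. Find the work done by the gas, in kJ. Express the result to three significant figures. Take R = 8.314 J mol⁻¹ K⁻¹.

W ≈ 1.23 kJ

Adiabatic: T₁V₁^(γ−1) = T₂V₂^(γ−1) ⇒ T₂ = T₁ (V₁/V₂)^(γ−1).
γ = 7/5 for a diatomic ideal gas, so γ−1 = 2/5.
T₂ = 227 × (1/19.7)^(2/5) = 68.9 K.
Q = 0, so ΔU = W_on_gas = nCᵥΔT with Cᵥ = R/(γ−1) = 20.79 J/(mol·K).
ΔU = 0.375 × 20.79 × (68.9 − 227) = -1232 J.
Work done by the gas = −ΔU = 1232 J.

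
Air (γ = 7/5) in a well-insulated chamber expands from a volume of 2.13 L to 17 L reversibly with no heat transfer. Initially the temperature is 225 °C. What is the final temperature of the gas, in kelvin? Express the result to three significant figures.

T₂ ≈ 217 K

Adiabatic: T₁V₁^(γ−1) = T₂V₂^(γ−1) ⇒ T₂ = T₁ (V₁/V₂)^(γ−1).
T₁ = 225 °C = 498.1 K.
T₂ = 498.1 × (2.13/17)^(2/5) = 217 K.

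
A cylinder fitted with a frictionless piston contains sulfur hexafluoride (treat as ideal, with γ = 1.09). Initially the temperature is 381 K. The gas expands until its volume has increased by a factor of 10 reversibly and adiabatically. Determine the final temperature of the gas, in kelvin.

For a reversible adiabat TV^(γ−1) is constant, so T₂ = T₁ (V₁/V₂)^(γ−1).
T₂ = 381 × (1/10)^(0.09) = 309.7 K.

T₂ ≈ 310 K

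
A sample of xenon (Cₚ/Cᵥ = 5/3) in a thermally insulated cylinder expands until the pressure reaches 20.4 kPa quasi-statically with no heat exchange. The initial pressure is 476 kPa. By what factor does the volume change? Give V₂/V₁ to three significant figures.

V₂/V₁ ≈ 6.62

From PV^γ = const, V₂/V₁ = (P₁/P₂)^(1/γ).
V₂/V₁ = (476/20.4)^(3/5) = 6.619.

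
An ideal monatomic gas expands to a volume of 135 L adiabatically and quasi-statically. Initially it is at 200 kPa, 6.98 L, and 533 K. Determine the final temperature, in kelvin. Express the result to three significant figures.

T₂ ≈ 74.0 K

For a reversible adiabat TV^(γ−1) is constant, so T₂ = T₁ (V₁/V₂)^(γ−1).
γ = 5/3 for a monatomic ideal gas.
T₂ = 533 × (6.98/135)^(2/3) = 73.97 K.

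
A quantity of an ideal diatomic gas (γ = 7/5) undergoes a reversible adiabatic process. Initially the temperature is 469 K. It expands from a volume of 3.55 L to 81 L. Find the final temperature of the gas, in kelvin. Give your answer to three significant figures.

T₂ ≈ 134 K

For a reversible adiabat TV^(γ−1) is constant, so T₂ = T₁ (V₁/V₂)^(γ−1).
T₂ = 469 × (3.55/81)^(2/5) = 134.2 K.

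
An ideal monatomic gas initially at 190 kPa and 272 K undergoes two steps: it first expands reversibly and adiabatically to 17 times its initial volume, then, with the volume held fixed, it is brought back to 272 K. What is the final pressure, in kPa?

For a monatomic ideal gas γ = 5/3.
Adiabatic step (PV^γ = const): P₂ = 190×(1/17)^(5/3) = 1.69 kPa; T₂ = 272×(1/17)^(2/3) = 41.14 K.
Isochoric: P₃ = P₂(T₃/T₂) = 1.69 × (272/41.14) = 11.18 kPa.

P₃ ≈ 11.2 kPa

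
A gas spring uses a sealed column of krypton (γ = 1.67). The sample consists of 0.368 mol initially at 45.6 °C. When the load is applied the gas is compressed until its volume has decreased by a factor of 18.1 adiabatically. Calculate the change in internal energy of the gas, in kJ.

Adiabatic: T₁V₁^(γ−1) = T₂V₂^(γ−1) ⇒ T₂ = T₁ (V₁/V₂)^(γ−1).
T₁ = 45.6 °C = 318.8 K.
T₂ = 318.8 × 18.1^(0.67) = 2219 K.
Q = 0, so ΔU = W_on_gas = nCᵥΔT with Cᵥ = R/(γ−1) = 12.41 J/(mol·K).
ΔU = 0.368 × 12.41 × (2219 − 318.8) = 8676 J.

ΔU ≈ 8.68 kJ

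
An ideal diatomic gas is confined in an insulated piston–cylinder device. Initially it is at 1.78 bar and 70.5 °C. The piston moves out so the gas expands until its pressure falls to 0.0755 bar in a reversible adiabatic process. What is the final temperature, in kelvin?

T₂ ≈ 139 K

Along an adiabat T P^((1−γ)/γ) is constant, so T₂ = T₁ (P₂/P₁)^((γ−1)/γ).
For a diatomic ideal gas γ = 7/5, so (γ−1)/γ = 2/7.
T₁ = 70.5 °C = 343.6 K.
T₂ = 343.6 × (0.0755/1.78)^(2/7) = 139.3 K.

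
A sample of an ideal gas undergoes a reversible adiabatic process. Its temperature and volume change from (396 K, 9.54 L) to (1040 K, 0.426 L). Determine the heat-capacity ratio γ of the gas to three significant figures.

γ ≈ 1.31

TV^(γ−1) = const ⇒ γ − 1 = ln(T₂/T₁) / ln(V₁/V₂).
γ = 1 + ln(1040/396) / ln(9.54/0.426) = 1.311.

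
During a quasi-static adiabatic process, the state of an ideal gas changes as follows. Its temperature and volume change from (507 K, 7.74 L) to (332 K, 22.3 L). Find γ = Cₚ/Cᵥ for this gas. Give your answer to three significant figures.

TV^(γ−1) = const ⇒ γ − 1 = ln(T₂/T₁) / ln(V₁/V₂).
γ = 1 + ln(332/507) / ln(7.74/22.3) = 1.4.

γ ≈ 1.40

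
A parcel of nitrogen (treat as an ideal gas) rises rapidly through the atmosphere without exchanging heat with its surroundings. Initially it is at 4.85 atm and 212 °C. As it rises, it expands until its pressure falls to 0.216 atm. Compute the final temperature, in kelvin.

Adiabatic: T₂/T₁ = (P₂/P₁)^((γ−1)/γ).
For a diatomic ideal gas γ = 7/5, so (γ−1)/γ = 2/7.
T₁ = 212 °C = 485.1 K.
T₂ = 485.1 × (0.216/4.85)^(2/7) = 199.4 K.

T₂ ≈ 199 K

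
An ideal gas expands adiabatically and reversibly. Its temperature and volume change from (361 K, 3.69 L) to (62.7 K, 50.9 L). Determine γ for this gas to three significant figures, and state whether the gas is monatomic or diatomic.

TV^(γ−1) = const ⇒ γ − 1 = ln(T₂/T₁) / ln(V₁/V₂).
γ = 1 + ln(62.7/361) / ln(3.69/50.9) = 1.667.
γ ≈ 1.67 is close to 5/3, so the gas is monatomic.

γ ≈ 1.67; monatomic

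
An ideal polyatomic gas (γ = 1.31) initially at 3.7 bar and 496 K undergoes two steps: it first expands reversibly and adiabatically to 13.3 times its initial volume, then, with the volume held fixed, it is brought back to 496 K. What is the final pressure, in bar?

P₃ ≈ 0.278 bar

Adiabatic step (PV^γ = const): P₂ = 3.7×(1/13.3)^(1.31) = 0.1247 bar; T₂ = 496×(1/13.3)^(0.31) = 222.4 K.
Isochoric: P₃ = P₂(T₃/T₂) = 0.1247 × (496/222.4) = 0.2782 bar.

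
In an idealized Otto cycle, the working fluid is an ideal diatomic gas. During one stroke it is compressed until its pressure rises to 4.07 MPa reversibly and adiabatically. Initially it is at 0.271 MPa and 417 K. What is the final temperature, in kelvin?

T₂ ≈ 904 K

Along an adiabat T P^((1−γ)/γ) is constant, so T₂ = T₁ (P₂/P₁)^((γ−1)/γ).
For a diatomic ideal gas γ = 7/5, so (γ−1)/γ = 2/7.
T₂ = 417 × (4.07/0.271)^(2/7) = 904.3 K.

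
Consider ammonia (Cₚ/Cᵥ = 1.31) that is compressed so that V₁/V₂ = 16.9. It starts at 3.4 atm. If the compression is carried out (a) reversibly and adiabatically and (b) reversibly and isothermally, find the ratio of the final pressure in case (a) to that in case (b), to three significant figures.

Isothermal: P_b = P₁(V₁/V₂) = 3.4×16.9.
Adiabatic: P_a = P₁(V₁/V₂)^γ = 3.4×16.9^(1.31).
P_a/P_b = (V₁/V₂)^(γ−1) = 16.9^(0.31) = 2.402.

P_adiabatic / P_isothermal ≈ 2.40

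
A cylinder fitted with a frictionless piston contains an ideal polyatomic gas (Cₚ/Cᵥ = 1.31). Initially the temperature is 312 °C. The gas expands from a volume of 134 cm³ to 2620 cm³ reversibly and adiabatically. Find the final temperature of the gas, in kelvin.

T₂ ≈ 233 K

For a reversible adiabat TV^(γ−1) is constant, so T₂ = T₁ (V₁/V₂)^(γ−1).
T₁ = 312 °C = 585.1 K.
T₂ = 585.1 × (134/2620)^(0.31) = 232.8 K.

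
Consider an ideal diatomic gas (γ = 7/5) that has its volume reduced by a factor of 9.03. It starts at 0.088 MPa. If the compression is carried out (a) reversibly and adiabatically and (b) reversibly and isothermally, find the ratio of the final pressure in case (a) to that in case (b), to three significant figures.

Isothermal: P_b = P₁(V₁/V₂) = 0.088×9.03.
Adiabatic: P_a = P₁(V₁/V₂)^γ = 0.088×9.03^(7/5).
P_a/P_b = (V₁/V₂)^(γ−1) = 9.03^(2/5) = 2.411.

P_adiabatic / P_isothermal ≈ 2.41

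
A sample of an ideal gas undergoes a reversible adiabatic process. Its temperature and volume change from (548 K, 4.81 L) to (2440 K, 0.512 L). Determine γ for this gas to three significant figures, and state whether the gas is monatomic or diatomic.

TV^(γ−1) = const ⇒ γ − 1 = ln(T₂/T₁) / ln(V₁/V₂).
γ = 1 + ln(2440/548) / ln(4.81/0.512) = 1.667.
γ ≈ 1.67 is close to 5/3, so the gas is monatomic.

γ ≈ 1.67; monatomic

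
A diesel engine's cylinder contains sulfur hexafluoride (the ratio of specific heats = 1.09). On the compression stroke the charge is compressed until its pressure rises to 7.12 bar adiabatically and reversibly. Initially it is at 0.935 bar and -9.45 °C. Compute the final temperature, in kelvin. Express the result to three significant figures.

T₂ ≈ 312 K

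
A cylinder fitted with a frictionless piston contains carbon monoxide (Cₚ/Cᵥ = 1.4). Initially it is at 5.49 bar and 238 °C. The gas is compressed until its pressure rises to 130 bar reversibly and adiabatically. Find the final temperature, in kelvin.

T₂ ≈ 1260 K

Adiabatic: T₂/T₁ = (P₂/P₁)^((γ−1)/γ).
T₁ = 238 °C = 511.1 K.
T₂ = 511.1 × (130/5.49)^(0.286) = 1262 K.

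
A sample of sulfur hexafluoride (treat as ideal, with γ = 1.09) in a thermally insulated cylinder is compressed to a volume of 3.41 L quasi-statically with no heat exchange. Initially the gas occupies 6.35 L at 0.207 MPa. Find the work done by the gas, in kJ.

P₂ = P₁(V₁/V₂)^γ = 0.207×(6.35/3.41)^(1.09) = 0.4077 MPa.
For a reversible adiabat, W_by_gas = (P₁V₁ − P₂V₂)/(γ−1).
W_by = (207000×0.00635 − 407700×0.00341) / (0.09) = -840.5 J.

W ≈ -0.841 kJ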